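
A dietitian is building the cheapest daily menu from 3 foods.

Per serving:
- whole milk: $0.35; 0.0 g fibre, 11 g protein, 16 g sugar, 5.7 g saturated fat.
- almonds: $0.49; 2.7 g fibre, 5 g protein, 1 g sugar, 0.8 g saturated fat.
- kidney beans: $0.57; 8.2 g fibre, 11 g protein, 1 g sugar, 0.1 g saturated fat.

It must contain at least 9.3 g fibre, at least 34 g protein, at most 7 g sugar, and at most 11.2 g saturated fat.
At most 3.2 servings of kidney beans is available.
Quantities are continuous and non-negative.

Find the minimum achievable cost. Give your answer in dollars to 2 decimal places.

Set it up as a linear program. Let x1 = servings of whole milk, x2 = servings of almonds, x3 = servings of kidney beans.
Minimize 0.35x1 + 0.49x2 + 0.57x3 s.t.:
  2.7x2 + 8.2x3 ≥ 9.3   (fibre)
  11x1 + 5x2 + 11x3 ≥ 34   (protein)
  16x1 + 1x2 + 1x3 ≤ 7   (sugar)
  5.7x1 + 0.8x2 + 0.1x3 ≤ 11.2   (saturated fat)
  x3 ≤ 3.2
  x1, x2, x3 ≥ 0.
The cheapest feasible vertex uses only whole milk, kidney beans; almonds is not used. There the protein and sugar constraints are tight.
That vertex is x1 = 0.2606, x3 = 2.83.
Total cost: 0.35·0.2606 + 0.57·2.83 = 1.7043.

$1.70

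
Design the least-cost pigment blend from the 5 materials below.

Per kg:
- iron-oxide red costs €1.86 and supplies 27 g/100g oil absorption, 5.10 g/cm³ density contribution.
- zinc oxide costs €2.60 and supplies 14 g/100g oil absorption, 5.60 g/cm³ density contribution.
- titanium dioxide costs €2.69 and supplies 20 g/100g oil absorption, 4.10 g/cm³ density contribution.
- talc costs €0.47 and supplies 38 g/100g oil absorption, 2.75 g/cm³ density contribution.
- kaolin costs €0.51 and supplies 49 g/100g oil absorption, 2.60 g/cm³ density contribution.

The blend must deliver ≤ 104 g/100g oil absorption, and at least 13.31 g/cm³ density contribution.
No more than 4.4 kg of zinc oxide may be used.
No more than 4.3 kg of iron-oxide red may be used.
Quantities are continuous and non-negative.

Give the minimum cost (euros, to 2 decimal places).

Let x1 = kg of iron-oxide red, x2 = kg of zinc oxide, x3 = kg of titanium dioxide, x4 = kg of talc, x5 = kg of kaolin.
Minimize 1.86x1 + 2.6x2 + 2.69x3 + 0.47x4 + 0.51x5 s.t.:
  27x1 + 14x2 + 20x3 + 38x4 + 49x5 ≤ 104   (oil absorption)
  5.1x1 + 5.6x2 + 4.1x3 + 2.75x4 + 2.6x5 ≥ 13.31   (density contribution)
  x2 ≤ 4.4
  x1 ≤ 4.3
  x1, x2, x3, x4, x5 ≥ 0.
The optimal basis is {iron-oxide red, talc}; zinc oxide, titanium dioxide, kaolin drop out. The oil absorption and density contribution requirements are met with equality.
Optimal quantities: iron-oxide red = 1.838 kg, talc = 1.431 kg.
Cost = 1.86·1.838 + 0.47·1.431 = 4.0913.

€4.09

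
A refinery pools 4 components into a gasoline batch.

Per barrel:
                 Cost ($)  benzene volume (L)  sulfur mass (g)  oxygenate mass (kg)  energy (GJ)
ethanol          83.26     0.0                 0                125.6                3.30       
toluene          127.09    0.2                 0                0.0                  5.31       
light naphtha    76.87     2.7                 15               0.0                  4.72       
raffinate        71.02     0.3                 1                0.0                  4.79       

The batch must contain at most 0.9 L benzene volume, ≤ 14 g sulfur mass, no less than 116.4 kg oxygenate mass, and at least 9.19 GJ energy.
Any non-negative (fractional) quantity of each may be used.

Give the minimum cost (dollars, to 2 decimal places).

$168.07

This is a linear program. Let x1 = barrels of ethanol, x2 = barrels of toluene, x3 = barrels of light naphtha, x4 = barrels of raffinate.
min 83.26x1 + 127.09x2 + 76.87x3 + 71.02x4 subject to:
  0.2x2 + 2.7x3 + 0.3x4 ≤ 0.9   (benzene volume)
  15x3 + 1x4 ≤ 14   (sulfur mass)
  125.6x1 ≥ 116.4   (oxygenate mass)
  3.3x1 + 5.31x2 + 4.72x3 + 4.79x4 ≥ 9.19   (energy)
  x1, x2, x3, x4 ≥ 0.
The minimum-cost mix takes nothing from toluene, light naphtha — only ethanol, raffinate. Binding constraints: oxygenate mass and energy.
That vertex is x1 = 0.9268, x4 = 1.28.
Hence cost = 83.26·0.9268 + 71.02·1.28 = $168.0710.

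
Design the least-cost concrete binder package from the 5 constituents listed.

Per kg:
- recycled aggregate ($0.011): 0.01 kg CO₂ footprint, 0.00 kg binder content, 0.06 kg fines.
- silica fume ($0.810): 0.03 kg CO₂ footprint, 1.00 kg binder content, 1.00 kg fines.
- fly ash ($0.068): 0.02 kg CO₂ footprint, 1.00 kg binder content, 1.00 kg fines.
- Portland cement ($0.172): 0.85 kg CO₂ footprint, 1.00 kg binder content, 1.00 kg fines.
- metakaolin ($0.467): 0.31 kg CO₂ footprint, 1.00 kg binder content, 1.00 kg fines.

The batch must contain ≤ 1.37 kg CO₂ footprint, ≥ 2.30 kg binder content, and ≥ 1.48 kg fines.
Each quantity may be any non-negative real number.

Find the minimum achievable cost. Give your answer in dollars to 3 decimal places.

Let x1 = kg of recycled aggregate, x2 = kg of silica fume, x3 = kg of fly ash, x4 = kg of Portland cement, x5 = kg of metakaolin.
Minimize 0.011x1 + 0.81x2 + 0.068x3 + 0.172x4 + 0.467x5 s.t.:
  0.01x1 + 0.03x2 + 0.02x3 + 0.85x4 + 0.31x5 ≤ 1.37   (CO₂ footprint)
  1x2 + 1x3 + 1x4 + 1x5 ≥ 2.3   (binder content)
  0.06x1 + 1x2 + 1x3 + 1x4 + 1x5 ≥ 1.48   (fines)
  x1, x2, x3, x4, x5 ≥ 0.
The optimal basis is {fly ash}; recycled aggregate, silica fume, Portland cement, metakaolin drop out. The binder content requirement is met with equality.
Optimal quantities: fly ash = 2.3 kg.
Total cost: 0.068·2.3 = 0.15640.

$0.156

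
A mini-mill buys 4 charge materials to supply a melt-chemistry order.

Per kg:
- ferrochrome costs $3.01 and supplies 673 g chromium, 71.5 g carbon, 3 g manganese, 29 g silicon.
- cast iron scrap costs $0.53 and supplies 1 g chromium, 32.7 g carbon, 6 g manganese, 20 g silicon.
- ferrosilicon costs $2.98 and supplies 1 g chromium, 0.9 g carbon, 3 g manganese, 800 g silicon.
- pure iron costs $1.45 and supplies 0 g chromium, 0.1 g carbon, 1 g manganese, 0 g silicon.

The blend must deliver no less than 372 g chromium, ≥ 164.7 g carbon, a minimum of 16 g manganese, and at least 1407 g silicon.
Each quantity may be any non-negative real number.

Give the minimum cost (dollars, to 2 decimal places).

$8.55

This is a linear program. Let x1 = kg of ferrochrome, x2 = kg of cast iron scrap, x3 = kg of ferrosilicon, x4 = kg of pure iron.
Minimise 3.01x1 + 0.53x2 + 2.98x3 + 1.45x4 with:
  673x1 + 1x2 + 1x3 ≥ 372   (chromium)
  71.5x1 + 32.7x2 + 0.9x3 + 0.1x4 ≥ 164.7   (carbon)
  3x1 + 6x2 + 3x3 + 1x4 ≥ 16   (manganese)
  29x1 + 20x2 + 800x3 ≥ 1407   (silicon)
  x1, x2, x3, x4 ≥ 0.
The optimal basis is {ferrochrome, cast iron scrap, ferrosilicon}; pure iron drops out. There the chromium, carbon, silicon constraints are tight.
That vertex is x1 = 0.5447, x2 = 3.801, x3 = 1.644.
Cost = 3.01·0.5447 + 0.53·3.801 + 2.98·1.644 = 8.5532.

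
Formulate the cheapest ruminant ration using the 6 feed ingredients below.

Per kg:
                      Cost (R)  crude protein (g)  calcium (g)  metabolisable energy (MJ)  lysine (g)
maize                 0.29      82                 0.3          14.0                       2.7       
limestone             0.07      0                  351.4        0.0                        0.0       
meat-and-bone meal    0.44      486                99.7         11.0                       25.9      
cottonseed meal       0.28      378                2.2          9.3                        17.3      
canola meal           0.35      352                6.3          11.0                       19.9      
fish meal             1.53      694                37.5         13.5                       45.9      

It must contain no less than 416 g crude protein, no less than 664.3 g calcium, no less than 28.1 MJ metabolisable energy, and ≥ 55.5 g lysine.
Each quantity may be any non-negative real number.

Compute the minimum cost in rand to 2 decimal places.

Set it up as a linear program. Let x1 = kg of maize, x2 = kg of limestone, x3 = kg of meat-and-bone meal, x4 = kg of cottonseed meal, x5 = kg of canola meal, x6 = kg of fish meal.
Minimise 0.29x1 + 0.07x2 + 0.44x3 + 0.28x4 + 0.35x5 + 1.53x6 subject to:
  82x1 + 486x3 + 378x4 + 352x5 + 694x6 ≥ 416   (crude protein)
  0.3x1 + 351.4x2 + 99.7x3 + 2.2x4 + 6.3x5 + 37.5x6 ≥ 664.3   (calcium)
  14x1 + 11x3 + 9.3x4 + 11x5 + 13.5x6 ≥ 28.1   (metabolisable energy)
  2.7x1 + 25.9x3 + 17.3x4 + 19.9x5 + 45.9x6 ≥ 55.5   (lysine)
  x1, x2, x3, x4, x5, x6 ≥ 0.
The cheapest feasible vertex uses only limestone, cottonseed meal; maize, meat-and-bone meal, canola meal, fish meal are not used. Binding constraints: calcium and lysine.
That vertex is x2 = 1.87, x4 = 3.208.
Objective = 0.07·1.87 + 0.28·3.208 = 1.0291.

R1.03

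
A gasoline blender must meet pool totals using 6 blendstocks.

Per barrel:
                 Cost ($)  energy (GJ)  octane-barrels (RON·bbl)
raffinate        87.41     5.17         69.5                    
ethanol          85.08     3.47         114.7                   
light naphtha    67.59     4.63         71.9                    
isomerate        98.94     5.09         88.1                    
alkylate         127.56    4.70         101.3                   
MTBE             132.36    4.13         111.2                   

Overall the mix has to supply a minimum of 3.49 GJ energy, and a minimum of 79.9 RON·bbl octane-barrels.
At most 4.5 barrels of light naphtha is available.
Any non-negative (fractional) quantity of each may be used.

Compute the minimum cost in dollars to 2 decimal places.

Treat it as an LP. Let x1 = barrels of raffinate, x2 = barrels of ethanol, x3 = barrels of light naphtha, x4 = barrels of isomerate, x5 = barrels of alkylate, x6 = barrels of MTBE.
min 87.41x1 + 85.08x2 + 67.59x3 + 98.94x4 + 127.56x5 + 132.36x6 s.t.:
  5.17x1 + 3.47x2 + 4.63x3 + 5.09x4 + 4.7x5 + 4.13x6 ≥ 3.49   (energy)
  69.5x1 + 114.7x2 + 71.9x3 + 88.1x4 + 101.3x5 + 111.2x6 ≥ 79.9   (octane-barrels)
  x3 ≤ 4.5
  x1, x2, x3, x4, x5, x6 ≥ 0.
The optimal basis is {ethanol, light naphtha}; raffinate, isomerate, alkylate, MTBE drop out. Binding constraints: energy and octane-barrels.
Optimal quantities: ethanol = 0.4227 barrels, light naphtha = 0.437 barrels.
Hence cost = 85.08·0.4227 + 67.59·0.437 = $65.5001.

$65.50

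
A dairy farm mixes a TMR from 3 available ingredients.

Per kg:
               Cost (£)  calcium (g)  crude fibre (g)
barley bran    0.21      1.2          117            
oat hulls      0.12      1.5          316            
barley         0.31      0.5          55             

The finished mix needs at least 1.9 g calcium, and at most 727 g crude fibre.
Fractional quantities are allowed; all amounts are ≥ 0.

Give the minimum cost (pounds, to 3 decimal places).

Treat it as an LP. Let x1 = kg of barley bran, x2 = kg of oat hulls, x3 = kg of barley.
Minimize 0.21x1 + 0.12x2 + 0.31x3 s.t.:
  1.2x1 + 1.5x2 + 0.5x3 ≥ 1.9   (calcium)
  117x1 + 316x2 + 55x3 ≤ 727   (crude fibre)
  x1, x2, x3 ≥ 0.
The cheapest feasible vertex uses only oat hulls; barley bran, barley are not used. There the calcium constraint is tight.
Optimal quantities: oat hulls = 1.267 kg.
Objective = 0.12·1.267 = 0.15204.

£0.152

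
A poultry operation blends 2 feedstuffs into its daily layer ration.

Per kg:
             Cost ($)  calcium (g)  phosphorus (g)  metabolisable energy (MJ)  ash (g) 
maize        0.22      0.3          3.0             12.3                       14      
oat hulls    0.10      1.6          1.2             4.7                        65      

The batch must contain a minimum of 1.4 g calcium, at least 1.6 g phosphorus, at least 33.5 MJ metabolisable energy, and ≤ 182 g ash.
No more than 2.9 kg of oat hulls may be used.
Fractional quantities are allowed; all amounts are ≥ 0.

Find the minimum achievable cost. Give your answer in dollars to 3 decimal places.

Set it up as a linear program. Let x1 = kg of maize, x2 = kg of oat hulls.
Minimize 0.22x1 + 0.1x2 s.t.:
  0.3x1 + 1.6x2 ≥ 1.4   (calcium)
  3x1 + 1.2x2 ≥ 1.6   (phosphorus)
  12.3x1 + 4.7x2 ≥ 33.5   (metabolisable energy)
  14x1 + 65x2 ≤ 182   (ash)
  x2 ≤ 2.9
  x1, x2 ≥ 0.
Both inputs are positive at the optimum. Binding constraints: calcium and metabolisable energy.
Optimal quantities: maize = 2.5736 kg, oat hulls = 0.39245 kg.
Objective = 0.22·2.5736 + 0.1·0.39245 = 0.60544.

$0.605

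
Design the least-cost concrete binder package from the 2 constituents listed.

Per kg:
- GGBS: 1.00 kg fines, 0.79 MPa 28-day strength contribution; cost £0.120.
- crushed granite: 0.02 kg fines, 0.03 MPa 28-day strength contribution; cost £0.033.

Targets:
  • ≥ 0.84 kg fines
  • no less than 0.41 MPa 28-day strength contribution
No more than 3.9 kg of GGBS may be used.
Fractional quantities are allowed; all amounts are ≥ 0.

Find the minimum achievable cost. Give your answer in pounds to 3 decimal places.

£0.101

This is a linear program. Let x1 = kg of GGBS, x2 = kg of crushed granite.
Minimize 0.12x1 + 0.033x2 subject to:
  1x1 + 0.02x2 ≥ 0.84   (fines)
  0.79x1 + 0.03x2 ≥ 0.41   (28-day strength contribution)
  x1 ≤ 3.9
  x1, x2 ≥ 0.
The cheapest feasible vertex uses only GGBS; crushed granite is not used. Binding constraint: fines.
That vertex is x1 = 0.84.
Total cost: 0.12·0.84 = 0.10080.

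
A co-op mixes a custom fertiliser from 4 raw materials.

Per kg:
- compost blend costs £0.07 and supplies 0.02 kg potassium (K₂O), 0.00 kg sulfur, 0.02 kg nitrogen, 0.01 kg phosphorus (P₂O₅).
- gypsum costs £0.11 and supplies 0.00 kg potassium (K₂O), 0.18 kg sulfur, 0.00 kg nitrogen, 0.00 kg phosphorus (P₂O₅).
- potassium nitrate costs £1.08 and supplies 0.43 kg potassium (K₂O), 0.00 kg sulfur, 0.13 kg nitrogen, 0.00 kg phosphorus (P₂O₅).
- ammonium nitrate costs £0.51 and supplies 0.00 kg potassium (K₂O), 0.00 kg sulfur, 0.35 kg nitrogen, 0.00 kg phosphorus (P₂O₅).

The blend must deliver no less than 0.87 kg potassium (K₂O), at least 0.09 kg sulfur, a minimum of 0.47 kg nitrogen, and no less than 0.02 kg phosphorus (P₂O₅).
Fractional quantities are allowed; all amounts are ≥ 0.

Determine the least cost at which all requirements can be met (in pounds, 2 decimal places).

£2.53

Treat it as an LP. Let x1 = kg of compost blend, x2 = kg of gypsum, x3 = kg of potassium nitrate, x4 = kg of ammonium nitrate.
min 0.07x1 + 0.11x2 + 1.08x3 + 0.51x4 subject to:
  0.02x1 + 0.43x3 ≥ 0.87   (potassium (K₂O))
  0.18x2 ≥ 0.09   (sulfur)
  0.02x1 + 0.13x3 + 0.35x4 ≥ 0.47   (nitrogen)
  0.01x1 ≥ 0.02   (phosphorus (P₂O₅))
  x1, x2, x3, x4 ≥ 0.
At the optimum only compost blend, gypsum, potassium nitrate are positive (ammonium nitrate = 0). Binding constraints: potassium (K₂O), sulfur, nitrogen.
So compost blend = 14.83 kg, gypsum = 0.5 kg, potassium nitrate = 1.333 kg.
Total cost: 0.07·14.83 + 0.11·0.5 + 1.08·1.333 = 2.5327.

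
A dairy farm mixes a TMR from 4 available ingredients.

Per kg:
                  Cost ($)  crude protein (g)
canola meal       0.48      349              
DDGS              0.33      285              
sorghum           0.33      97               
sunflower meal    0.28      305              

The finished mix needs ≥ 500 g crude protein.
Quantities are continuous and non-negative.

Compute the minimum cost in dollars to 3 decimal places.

$0.459

Treat it as an LP. Let x1 = kg of canola meal, x2 = kg of DDGS, x3 = kg of sorghum, x4 = kg of sunflower meal.
Minimise 0.48x1 + 0.33x2 + 0.33x3 + 0.28x4 with:
  349x1 + 285x2 + 97x3 + 305x4 ≥ 500   (crude protein)
  x1, x2, x3, x4 ≥ 0.
The minimum-cost mix takes nothing from canola meal, DDGS, sorghum — only sunflower meal. There the crude protein constraint is tight.
Optimal quantities: sunflower meal = 1.639 kg.
Objective = 0.28·1.639 = 0.45892.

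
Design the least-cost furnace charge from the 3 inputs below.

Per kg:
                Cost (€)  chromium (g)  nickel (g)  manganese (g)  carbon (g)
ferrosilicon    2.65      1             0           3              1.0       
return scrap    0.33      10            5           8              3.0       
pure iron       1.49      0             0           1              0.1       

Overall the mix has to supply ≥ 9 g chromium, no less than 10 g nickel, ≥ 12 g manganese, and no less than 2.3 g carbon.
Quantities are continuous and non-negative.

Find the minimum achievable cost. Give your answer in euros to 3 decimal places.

€0.660

This is a linear program. Let x1 = kg of ferrosilicon, x2 = kg of return scrap, x3 = kg of pure iron.
Minimize 2.65x1 + 0.33x2 + 1.49x3 s.t.:
  1x1 + 10x2 ≥ 9   (chromium)
  5x2 ≥ 10   (nickel)
  3x1 + 8x2 + 1x3 ≥ 12   (manganese)
  1x1 + 3x2 + 0.1x3 ≥ 2.3   (carbon)
  x1, x2, x3 ≥ 0.
The cheapest feasible vertex uses only return scrap; ferrosilicon, pure iron are not used. There the nickel constraint is tight.
Optimal quantities: return scrap = 2 kg.
Cost = 0.33·2 = 0.66000.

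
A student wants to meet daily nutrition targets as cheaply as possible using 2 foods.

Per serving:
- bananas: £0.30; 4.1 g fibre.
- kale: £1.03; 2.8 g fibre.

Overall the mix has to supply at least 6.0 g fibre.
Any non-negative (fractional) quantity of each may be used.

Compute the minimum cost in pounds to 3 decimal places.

Set it up as a linear program. Let x1 = servings of bananas, x2 = servings of kale.
Minimise 0.3x1 + 1.03x2 s.t.:
  4.1x1 + 2.8x2 ≥ 6   (fibre)
  x1, x2 ≥ 0.
The minimum-cost mix takes nothing from kale — only bananas. The fibre requirement is met with equality.
So bananas = 1.463 servings.
Cost = 0.3·1.463 = 0.43890.

£0.439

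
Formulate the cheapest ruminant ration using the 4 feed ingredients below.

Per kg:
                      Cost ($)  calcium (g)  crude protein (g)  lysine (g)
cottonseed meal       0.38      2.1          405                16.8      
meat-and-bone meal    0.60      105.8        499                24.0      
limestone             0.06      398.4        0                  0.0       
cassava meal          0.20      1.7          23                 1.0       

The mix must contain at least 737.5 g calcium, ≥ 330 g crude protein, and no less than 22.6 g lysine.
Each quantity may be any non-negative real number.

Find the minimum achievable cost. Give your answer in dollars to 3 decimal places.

$0.622

Treat it as an LP. Let x1 = kg of cottonseed meal, x2 = kg of meat-and-bone meal, x3 = kg of limestone, x4 = kg of cassava meal.
min 0.38x1 + 0.6x2 + 0.06x3 + 0.2x4 with:
  2.1x1 + 105.8x2 + 398.4x3 + 1.7x4 ≥ 737.5   (calcium)
  405x1 + 499x2 + 23x4 ≥ 330   (crude protein)
  16.8x1 + 24x2 + 1x4 ≥ 22.6   (lysine)
  x1, x2, x3, x4 ≥ 0.
The cheapest feasible vertex uses only cottonseed meal, limestone; meat-and-bone meal, cassava meal are not used. There the calcium and lysine constraints are tight.
That vertex is x1 = 1.345, x3 = 1.844.
Cost = 0.38·1.345 + 0.06·1.844 = 0.62174.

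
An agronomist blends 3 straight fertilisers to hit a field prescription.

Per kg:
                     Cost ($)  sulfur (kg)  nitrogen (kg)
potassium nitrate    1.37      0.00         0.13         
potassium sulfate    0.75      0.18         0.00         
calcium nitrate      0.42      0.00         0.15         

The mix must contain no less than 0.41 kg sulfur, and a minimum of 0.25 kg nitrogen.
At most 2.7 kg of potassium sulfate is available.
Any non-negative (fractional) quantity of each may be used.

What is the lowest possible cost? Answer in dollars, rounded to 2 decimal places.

$2.41

Let x1 = kg of potassium nitrate, x2 = kg of potassium sulfate, x3 = kg of calcium nitrate.
Minimise 1.37x1 + 0.75x2 + 0.42x3 subject to:
  0.18x2 ≥ 0.41   (sulfur)
  0.13x1 + 0.15x3 ≥ 0.25   (nitrogen)
  x2 ≤ 2.7
  x1, x2, x3 ≥ 0.
The minimum-cost mix takes nothing from potassium nitrate — only potassium sulfate, calcium nitrate. There the sulfur and nitrogen constraints are tight.
That vertex is x2 = 2.278, x3 = 1.667.
Total cost: 0.75·2.278 + 0.42·1.667 = 2.4086.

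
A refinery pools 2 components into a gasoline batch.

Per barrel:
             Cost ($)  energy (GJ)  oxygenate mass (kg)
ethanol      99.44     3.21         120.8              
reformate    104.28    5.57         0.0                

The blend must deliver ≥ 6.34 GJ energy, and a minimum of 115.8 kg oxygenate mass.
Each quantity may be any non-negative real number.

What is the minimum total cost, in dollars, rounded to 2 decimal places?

Treat it as an LP. Let x1 = barrels of ethanol, x2 = barrels of reformate.
Minimize 99.44x1 + 104.28x2 subject to:
  3.21x1 + 5.57x2 ≥ 6.34   (energy)
  120.8x1 ≥ 115.8   (oxygenate mass)
  x1, x2 ≥ 0.
Both inputs are positive at the optimum. There the energy and oxygenate mass constraints are tight.
Optimal quantities: ethanol = 0.9586 barrels, reformate = 0.5858 barrels.
Hence cost = 99.44·0.9586 + 104.28·0.5858 = $156.4104.

$156.41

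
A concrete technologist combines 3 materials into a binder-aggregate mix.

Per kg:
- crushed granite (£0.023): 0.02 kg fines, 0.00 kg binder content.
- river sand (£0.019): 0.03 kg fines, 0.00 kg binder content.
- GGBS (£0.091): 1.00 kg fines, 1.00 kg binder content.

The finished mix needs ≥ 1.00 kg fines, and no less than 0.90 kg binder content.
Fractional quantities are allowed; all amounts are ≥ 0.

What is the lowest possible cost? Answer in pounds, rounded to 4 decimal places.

This is a linear program. Let x1 = kg of crushed granite, x2 = kg of river sand, x3 = kg of GGBS.
min 0.023x1 + 0.019x2 + 0.091x3 subject to:
  0.02x1 + 0.03x2 + 1x3 ≥ 1   (fines)
  1x3 ≥ 0.9   (binder content)
  x1, x2, x3 ≥ 0.
The cheapest feasible vertex uses only GGBS; crushed granite, river sand are not used. The fines requirement is met with equality.
Optimal quantities: GGBS = 1 kg.
Cost = 0.091·1 = 0.091000.

£0.0910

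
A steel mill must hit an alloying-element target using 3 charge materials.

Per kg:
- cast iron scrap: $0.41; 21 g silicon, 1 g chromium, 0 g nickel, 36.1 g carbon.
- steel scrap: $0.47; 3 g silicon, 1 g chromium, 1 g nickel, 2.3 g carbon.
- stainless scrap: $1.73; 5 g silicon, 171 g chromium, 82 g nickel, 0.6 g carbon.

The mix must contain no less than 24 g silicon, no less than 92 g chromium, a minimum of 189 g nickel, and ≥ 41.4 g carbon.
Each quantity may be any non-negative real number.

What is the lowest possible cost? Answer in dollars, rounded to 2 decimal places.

$4.44

This is a linear program. Let x1 = kg of cast iron scrap, x2 = kg of steel scrap, x3 = kg of stainless scrap.
min 0.41x1 + 0.47x2 + 1.73x3 with:
  21x1 + 3x2 + 5x3 ≥ 24   (silicon)
  1x1 + 1x2 + 171x3 ≥ 92   (chromium)
  1x2 + 82x3 ≥ 189   (nickel)
  36.1x1 + 2.3x2 + 0.6x3 ≥ 41.4   (carbon)
  x1, x2, x3 ≥ 0.
The minimum-cost mix takes nothing from steel scrap — only cast iron scrap, stainless scrap. The nickel and carbon requirements are met with equality.
So cast iron scrap = 1.109 kg, stainless scrap = 2.305 kg.
Total cost: 0.41·1.109 + 1.73·2.305 = 4.4423.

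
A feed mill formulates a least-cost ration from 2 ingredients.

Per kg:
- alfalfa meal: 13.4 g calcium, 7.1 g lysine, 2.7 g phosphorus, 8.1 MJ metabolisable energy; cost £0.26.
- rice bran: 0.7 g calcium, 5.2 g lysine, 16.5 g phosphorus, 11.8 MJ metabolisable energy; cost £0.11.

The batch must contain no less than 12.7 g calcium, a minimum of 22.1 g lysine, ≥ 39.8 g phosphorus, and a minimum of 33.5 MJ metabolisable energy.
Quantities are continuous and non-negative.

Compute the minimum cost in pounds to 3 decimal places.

£0.553

Set it up as a linear program. Let x1 = kg of alfalfa meal, x2 = kg of rice bran.
min 0.26x1 + 0.11x2 subject to:
  13.4x1 + 0.7x2 ≥ 12.7   (calcium)
  7.1x1 + 5.2x2 ≥ 22.1   (lysine)
  2.7x1 + 16.5x2 ≥ 39.8   (phosphorus)
  8.1x1 + 11.8x2 ≥ 33.5   (metabolisable energy)
  x1, x2 ≥ 0.
Both inputs are positive at the optimum. Binding constraints: calcium and lysine.
That vertex is x1 = 0.7815, x2 = 3.183.
Cost = 0.26·0.7815 + 0.11·3.183 = 0.55332.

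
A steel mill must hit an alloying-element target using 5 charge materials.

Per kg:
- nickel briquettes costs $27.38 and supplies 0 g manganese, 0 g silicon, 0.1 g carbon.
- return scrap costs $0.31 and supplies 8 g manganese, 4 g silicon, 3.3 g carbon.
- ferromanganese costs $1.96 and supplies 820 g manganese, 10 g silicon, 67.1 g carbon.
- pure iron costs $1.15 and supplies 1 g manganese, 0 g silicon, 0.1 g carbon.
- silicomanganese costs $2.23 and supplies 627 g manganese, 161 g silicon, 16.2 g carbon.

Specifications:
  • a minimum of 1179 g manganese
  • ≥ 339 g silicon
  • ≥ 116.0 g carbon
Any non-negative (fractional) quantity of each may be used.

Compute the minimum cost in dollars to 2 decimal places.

Treat it as an LP. Let x1 = kg of nickel briquettes, x2 = kg of return scrap, x3 = kg of ferromanganese, x4 = kg of pure iron, x5 = kg of silicomanganese.
Minimise 27.38x1 + 0.31x2 + 1.96x3 + 1.15x4 + 2.23x5 s.t.:
  8x2 + 820x3 + 1x4 + 627x5 ≥ 1179   (manganese)
  4x2 + 10x3 + 161x5 ≥ 339   (silicon)
  0.1x1 + 3.3x2 + 67.1x3 + 0.1x4 + 16.2x5 ≥ 116   (carbon)
  x1, x2, x3, x4, x5 ≥ 0.
The cheapest feasible vertex uses only ferromanganese, silicomanganese; nickel briquettes, return scrap, pure iron are not used. The silicon and carbon requirements are met with equality.
So ferromanganese = 1.239 kg, silicomanganese = 2.029 kg.
Total cost: 1.96·1.239 + 2.23·2.029 = 6.9531.

$6.95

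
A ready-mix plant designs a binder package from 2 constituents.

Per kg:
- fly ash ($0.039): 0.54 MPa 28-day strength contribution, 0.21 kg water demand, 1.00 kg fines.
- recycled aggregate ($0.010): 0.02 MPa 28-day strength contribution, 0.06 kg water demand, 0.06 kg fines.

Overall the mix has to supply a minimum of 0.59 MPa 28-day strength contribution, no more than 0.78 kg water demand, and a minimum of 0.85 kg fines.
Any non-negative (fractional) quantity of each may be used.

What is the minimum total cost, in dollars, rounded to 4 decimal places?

$0.0426

Let x1 = kg of fly ash, x2 = kg of recycled aggregate.
Minimize 0.039x1 + 0.01x2 subject to:
  0.54x1 + 0.02x2 ≥ 0.59   (28-day strength contribution)
  0.21x1 + 0.06x2 ≤ 0.78   (water demand)
  1x1 + 0.06x2 ≥ 0.85   (fines)
  x1, x2 ≥ 0.
The minimum-cost mix takes nothing from recycled aggregate — only fly ash. The 28-day strength contribution requirement is met with equality.
Optimal quantities: fly ash = 1.093 kg.
Objective = 0.039·1.093 = 0.042627.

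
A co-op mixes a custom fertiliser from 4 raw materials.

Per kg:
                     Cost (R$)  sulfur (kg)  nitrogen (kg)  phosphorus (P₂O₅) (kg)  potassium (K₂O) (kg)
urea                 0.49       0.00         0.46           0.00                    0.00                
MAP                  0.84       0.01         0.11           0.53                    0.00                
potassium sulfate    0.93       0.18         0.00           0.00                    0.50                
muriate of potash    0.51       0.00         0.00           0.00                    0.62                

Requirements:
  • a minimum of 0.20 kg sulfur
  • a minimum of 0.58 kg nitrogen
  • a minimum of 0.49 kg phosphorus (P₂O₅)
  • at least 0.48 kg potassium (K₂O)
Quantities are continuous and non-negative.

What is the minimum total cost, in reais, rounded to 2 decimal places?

This is a linear program. Let x1 = kg of urea, x2 = kg of MAP, x3 = kg of potassium sulfate, x4 = kg of muriate of potash.
min 0.49x1 + 0.84x2 + 0.93x3 + 0.51x4 s.t.:
  0.01x2 + 0.18x3 ≥ 0.2   (sulfur)
  0.46x1 + 0.11x2 ≥ 0.58   (nitrogen)
  0.53x2 ≥ 0.49   (phosphorus (P₂O₅))
  0.5x3 + 0.62x4 ≥ 0.48   (potassium (K₂O))
  x1, x2, x3, x4 ≥ 0.
The optimal basis is {urea, MAP, potassium sulfate}; muriate of potash drops out. There the sulfur, nitrogen, phosphorus (P₂O₅) constraints are tight.
So urea = 1.04 kg, MAP = 0.9245 kg, potassium sulfate = 1.06 kg.
Hence cost = 0.49·1.04 + 0.84·0.9245 + 0.93·1.06 = R$2.2720.

R$2.27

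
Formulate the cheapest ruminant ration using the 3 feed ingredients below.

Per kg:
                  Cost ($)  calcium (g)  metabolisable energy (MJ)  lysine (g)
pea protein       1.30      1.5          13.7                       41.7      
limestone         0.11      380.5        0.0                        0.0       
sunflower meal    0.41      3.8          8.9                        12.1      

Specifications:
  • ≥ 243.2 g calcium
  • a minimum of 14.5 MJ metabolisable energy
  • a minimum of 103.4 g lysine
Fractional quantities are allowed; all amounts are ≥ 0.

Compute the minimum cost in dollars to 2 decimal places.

$3.29

Set it up as a linear program. Let x1 = kg of pea protein, x2 = kg of limestone, x3 = kg of sunflower meal.
min 1.3x1 + 0.11x2 + 0.41x3 subject to:
  1.5x1 + 380.5x2 + 3.8x3 ≥ 243.2   (calcium)
  13.7x1 + 8.9x3 ≥ 14.5   (metabolisable energy)
  41.7x1 + 12.1x3 ≥ 103.4   (lysine)
  x1, x2, x3 ≥ 0.
The optimal basis is {pea protein, limestone}; sunflower meal drops out. The calcium and lysine requirements are met with equality.
Optimal quantities: pea protein = 2.48 kg, limestone = 0.6294 kg.
Objective = 1.3·2.48 + 0.11·0.6294 = 3.2932.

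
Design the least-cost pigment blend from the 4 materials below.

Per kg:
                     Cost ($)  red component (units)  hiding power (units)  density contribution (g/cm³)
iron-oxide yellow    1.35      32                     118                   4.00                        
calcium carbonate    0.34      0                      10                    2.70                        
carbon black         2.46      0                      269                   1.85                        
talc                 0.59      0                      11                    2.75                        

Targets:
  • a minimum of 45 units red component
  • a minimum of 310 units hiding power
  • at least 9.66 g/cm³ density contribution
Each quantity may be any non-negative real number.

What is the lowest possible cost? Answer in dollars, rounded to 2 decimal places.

$3.47

Let x1 = kg of iron-oxide yellow, x2 = kg of calcium carbonate, x3 = kg of carbon black, x4 = kg of talc.
min 1.35x1 + 0.34x2 + 2.46x3 + 0.59x4 s.t.:
  32x1 ≥ 45   (red component)
  118x1 + 10x2 + 269x3 + 11x4 ≥ 310   (hiding power)
  4x1 + 2.7x2 + 1.85x3 + 2.75x4 ≥ 9.66   (density contribution)
  x1, x2, x3, x4 ≥ 0.
The minimum-cost mix takes nothing from calcium carbonate, talc — only iron-oxide yellow, carbon black. Binding constraints: hiding power and density contribution.
Optimal quantities: iron-oxide yellow = 2.361 kg, carbon black = 0.1167 kg.
Total cost: 1.35·2.361 + 2.46·0.1167 = 3.4744.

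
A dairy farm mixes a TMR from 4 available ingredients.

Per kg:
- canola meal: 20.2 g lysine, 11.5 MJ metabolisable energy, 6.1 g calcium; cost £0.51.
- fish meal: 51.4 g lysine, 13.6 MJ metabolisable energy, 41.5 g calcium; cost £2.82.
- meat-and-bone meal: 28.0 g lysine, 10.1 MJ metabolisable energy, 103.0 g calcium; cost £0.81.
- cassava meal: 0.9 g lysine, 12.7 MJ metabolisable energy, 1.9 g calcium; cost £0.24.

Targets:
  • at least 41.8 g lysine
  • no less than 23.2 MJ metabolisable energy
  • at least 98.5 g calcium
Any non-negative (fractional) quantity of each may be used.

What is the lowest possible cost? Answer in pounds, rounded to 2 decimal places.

£1.23

Set it up as a linear program. Let x1 = kg of canola meal, x2 = kg of fish meal, x3 = kg of meat-and-bone meal, x4 = kg of cassava meal.
min 0.51x1 + 2.82x2 + 0.81x3 + 0.24x4 subject to:
  20.2x1 + 51.4x2 + 28x3 + 0.9x4 ≥ 41.8   (lysine)
  11.5x1 + 13.6x2 + 10.1x3 + 12.7x4 ≥ 23.2   (metabolisable energy)
  6.1x1 + 41.5x2 + 103x3 + 1.9x4 ≥ 98.5   (calcium)
  x1, x2, x3, x4 ≥ 0.
At the optimum only canola meal, meat-and-bone meal, cassava meal are positive (fish meal = 0). There the lysine, metabolisable energy, calcium constraints are tight.
So canola meal = 0.8023 kg, meat-and-bone meal = 0.9017 kg, cassava meal = 0.3831 kg.
Cost = 0.51·0.8023 + 0.81·0.9017 + 0.24·0.3831 = 1.2315.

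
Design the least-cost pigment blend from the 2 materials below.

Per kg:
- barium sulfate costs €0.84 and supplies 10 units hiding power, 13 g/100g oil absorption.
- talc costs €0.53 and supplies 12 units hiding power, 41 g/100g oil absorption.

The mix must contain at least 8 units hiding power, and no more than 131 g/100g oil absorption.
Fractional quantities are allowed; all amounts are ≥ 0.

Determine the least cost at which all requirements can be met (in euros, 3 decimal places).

€0.353

Let x1 = kg of barium sulfate, x2 = kg of talc.
Minimise 0.84x1 + 0.53x2 subject to:
  10x1 + 12x2 ≥ 8   (hiding power)
  13x1 + 41x2 ≤ 131   (oil absorption)
  x1, x2 ≥ 0.
The minimum-cost mix takes nothing from barium sulfate — only talc. There the hiding power constraint is tight.
Solving gives x2 = 0.6667.
Cost = 0.53·0.6667 = 0.35335.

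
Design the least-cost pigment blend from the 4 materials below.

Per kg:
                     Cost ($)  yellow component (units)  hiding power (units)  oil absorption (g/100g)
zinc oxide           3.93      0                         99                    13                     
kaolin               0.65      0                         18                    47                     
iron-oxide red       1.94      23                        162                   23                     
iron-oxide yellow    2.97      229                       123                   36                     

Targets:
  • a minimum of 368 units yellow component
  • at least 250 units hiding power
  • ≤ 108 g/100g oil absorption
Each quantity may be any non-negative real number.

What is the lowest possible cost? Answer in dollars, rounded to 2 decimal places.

This is a linear program. Let x1 = kg of zinc oxide, x2 = kg of kaolin, x3 = kg of iron-oxide red, x4 = kg of iron-oxide yellow.
Minimize 3.93x1 + 0.65x2 + 1.94x3 + 2.97x4 with:
  23x3 + 229x4 ≥ 368   (yellow component)
  99x1 + 18x2 + 162x3 + 123x4 ≥ 250   (hiding power)
  13x1 + 47x2 + 23x3 + 36x4 ≤ 108   (oil absorption)
  x1, x2, x3, x4 ≥ 0.
The minimum-cost mix takes nothing from zinc oxide, kaolin — only iron-oxide red, iron-oxide yellow. The yellow component and hiding power requirements are met with equality.
So iron-oxide red = 0.3498 kg, iron-oxide yellow = 1.572 kg.
Total cost: 1.94·0.3498 + 2.97·1.572 = 5.3475.

$5.35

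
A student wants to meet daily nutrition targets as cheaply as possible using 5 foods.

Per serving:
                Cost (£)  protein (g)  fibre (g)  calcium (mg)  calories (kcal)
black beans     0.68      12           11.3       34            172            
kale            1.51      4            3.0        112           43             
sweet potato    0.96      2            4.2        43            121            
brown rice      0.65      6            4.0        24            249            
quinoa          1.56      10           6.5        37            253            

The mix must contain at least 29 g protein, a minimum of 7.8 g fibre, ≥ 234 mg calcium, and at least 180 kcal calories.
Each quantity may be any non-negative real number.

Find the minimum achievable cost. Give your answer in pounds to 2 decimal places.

£3.58

Let x1 = servings of black beans, x2 = servings of kale, x3 = servings of sweet potato, x4 = servings of brown rice, x5 = servings of quinoa.
min 0.68x1 + 1.51x2 + 0.96x3 + 0.65x4 + 1.56x5 with:
  12x1 + 4x2 + 2x3 + 6x4 + 10x5 ≥ 29   (protein)
  11.3x1 + 3x2 + 4.2x3 + 4x4 + 6.5x5 ≥ 7.8   (fibre)
  34x1 + 112x2 + 43x3 + 24x4 + 37x5 ≥ 234   (calcium)
  172x1 + 43x2 + 121x3 + 249x4 + 253x5 ≥ 180   (calories)
  x1, x2, x3, x4, x5 ≥ 0.
At the optimum only black beans, kale are positive (sweet potato, brown rice, quinoa = 0). There the protein and calcium constraints are tight.
That vertex is x1 = 1.914, x2 = 1.508.
Total cost: 0.68·1.914 + 1.51·1.508 = 3.5786.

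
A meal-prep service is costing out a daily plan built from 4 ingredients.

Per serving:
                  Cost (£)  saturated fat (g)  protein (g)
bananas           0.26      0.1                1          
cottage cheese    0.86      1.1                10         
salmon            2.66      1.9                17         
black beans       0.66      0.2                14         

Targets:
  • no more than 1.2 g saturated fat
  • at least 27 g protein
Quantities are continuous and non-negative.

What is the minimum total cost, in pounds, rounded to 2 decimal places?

Set it up as a linear program. Let x1 = servings of bananas, x2 = servings of cottage cheese, x3 = servings of salmon, x4 = servings of black beans.
Minimise 0.26x1 + 0.86x2 + 2.66x3 + 0.66x4 with:
  0.1x1 + 1.1x2 + 1.9x3 + 0.2x4 ≤ 1.2   (saturated fat)
  1x1 + 10x2 + 17x3 + 14x4 ≥ 27   (protein)
  x1, x2, x3, x4 ≥ 0.
The optimal basis is {black beans}; bananas, cottage cheese, salmon drop out. There the protein constraint is tight.
That vertex is x4 = 1.929.
Objective = 0.66·1.929 = 1.2731.

£1.27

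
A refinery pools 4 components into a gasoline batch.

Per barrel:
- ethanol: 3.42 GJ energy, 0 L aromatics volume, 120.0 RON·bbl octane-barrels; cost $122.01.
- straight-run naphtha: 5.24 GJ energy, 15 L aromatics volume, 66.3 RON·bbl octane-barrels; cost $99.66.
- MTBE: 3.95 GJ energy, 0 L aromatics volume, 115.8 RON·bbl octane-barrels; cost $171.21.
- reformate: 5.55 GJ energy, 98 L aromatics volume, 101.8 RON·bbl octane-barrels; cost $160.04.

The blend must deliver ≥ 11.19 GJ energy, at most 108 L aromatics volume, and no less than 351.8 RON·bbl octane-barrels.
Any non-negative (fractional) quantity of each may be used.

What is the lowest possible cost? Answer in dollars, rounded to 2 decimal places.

$368.89

Set it up as a linear program. Let x1 = barrels of ethanol, x2 = barrels of straight-run naphtha, x3 = barrels of MTBE, x4 = barrels of reformate.
Minimise 122.01x1 + 99.66x2 + 171.21x3 + 160.04x4 s.t.:
  3.42x1 + 5.24x2 + 3.95x3 + 5.55x4 ≥ 11.19   (energy)
  15x2 + 98x4 ≤ 108   (aromatics volume)
  120x1 + 66.3x2 + 115.8x3 + 101.8x4 ≥ 351.8   (octane-barrels)
  x1, x2, x3, x4 ≥ 0.
The optimal basis is {ethanol, straight-run naphtha}; MTBE, reformate drop out. The energy and octane-barrels requirements are met with equality.
Optimal quantities: ethanol = 2.73977 barrels, straight-run naphtha = 0.347326 barrels.
Hence cost = 122.01·2.73977 + 99.66·0.347326 = $368.8938.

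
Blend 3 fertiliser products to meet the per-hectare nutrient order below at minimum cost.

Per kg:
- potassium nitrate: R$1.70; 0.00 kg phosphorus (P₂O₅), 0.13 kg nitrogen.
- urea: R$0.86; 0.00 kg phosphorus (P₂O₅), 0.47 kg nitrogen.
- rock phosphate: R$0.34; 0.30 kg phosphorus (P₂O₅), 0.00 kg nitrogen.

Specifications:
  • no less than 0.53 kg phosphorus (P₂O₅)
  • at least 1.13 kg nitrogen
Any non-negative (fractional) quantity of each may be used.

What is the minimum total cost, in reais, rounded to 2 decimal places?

This is a linear program. Let x1 = kg of potassium nitrate, x2 = kg of urea, x3 = kg of rock phosphate.
Minimise 1.7x1 + 0.86x2 + 0.34x3 s.t.:
  0.3x3 ≥ 0.53   (phosphorus (P₂O₅))
  0.13x1 + 0.47x2 ≥ 1.13   (nitrogen)
  x1, x2, x3 ≥ 0.
At the optimum only urea, rock phosphate are positive (potassium nitrate = 0). There the phosphorus (P₂O₅) and nitrogen constraints are tight.
Optimal quantities: urea = 2.404 kg, rock phosphate = 1.767 kg.
Cost = 0.86·2.404 + 0.34·1.767 = 2.6682.

R$2.67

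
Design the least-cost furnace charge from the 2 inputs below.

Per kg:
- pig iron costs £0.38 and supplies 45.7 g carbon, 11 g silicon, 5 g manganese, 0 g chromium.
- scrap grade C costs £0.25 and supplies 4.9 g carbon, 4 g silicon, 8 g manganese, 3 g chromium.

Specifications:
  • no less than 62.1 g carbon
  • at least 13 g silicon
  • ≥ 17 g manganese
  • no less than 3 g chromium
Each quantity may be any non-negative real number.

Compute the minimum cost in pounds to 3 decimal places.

£0.802

This is a linear program. Let x1 = kg of pig iron, x2 = kg of scrap grade C.
Minimize 0.38x1 + 0.25x2 with:
  45.7x1 + 4.9x2 ≥ 62.1   (carbon)
  11x1 + 4x2 ≥ 13   (silicon)
  5x1 + 8x2 ≥ 17   (manganese)
  3x2 ≥ 3   (chromium)
  x1, x2 ≥ 0.
Both inputs are positive at the optimum. The carbon and manganese requirements are met with equality.
So pig iron = 1.212 kg, scrap grade C = 1.367 kg.
Cost = 0.38·1.212 + 0.25·1.367 = 0.80231.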